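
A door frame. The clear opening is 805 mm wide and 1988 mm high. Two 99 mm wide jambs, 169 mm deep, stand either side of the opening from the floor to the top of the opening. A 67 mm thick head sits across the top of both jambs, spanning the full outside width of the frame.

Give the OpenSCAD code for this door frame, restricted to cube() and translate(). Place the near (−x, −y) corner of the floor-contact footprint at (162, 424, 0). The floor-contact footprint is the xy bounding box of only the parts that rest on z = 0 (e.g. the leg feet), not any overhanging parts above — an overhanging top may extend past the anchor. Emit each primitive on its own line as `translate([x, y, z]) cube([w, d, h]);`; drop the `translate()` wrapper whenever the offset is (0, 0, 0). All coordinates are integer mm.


translate([162, 424, 0]) cube([99, 169, 1988]);
translate([1066, 424, 0]) cube([99, 169, 1988]);
translate([162, 424, 1988]) cube([1003, 169, 67]);


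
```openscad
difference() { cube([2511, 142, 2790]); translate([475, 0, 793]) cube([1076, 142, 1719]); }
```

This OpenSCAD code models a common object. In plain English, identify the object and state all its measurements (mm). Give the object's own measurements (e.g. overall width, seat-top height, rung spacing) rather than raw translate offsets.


A wall 2511 mm long (x), 142 mm thick (y), 2790 mm tall, with a rectangular window opening cut through it. The opening is 1076 mm wide and 1719 mm tall; its sill is at z = 793 mm and its near (−x) edge is 475 mm from the wall's −x end. The opening passes through the full wall thickness.


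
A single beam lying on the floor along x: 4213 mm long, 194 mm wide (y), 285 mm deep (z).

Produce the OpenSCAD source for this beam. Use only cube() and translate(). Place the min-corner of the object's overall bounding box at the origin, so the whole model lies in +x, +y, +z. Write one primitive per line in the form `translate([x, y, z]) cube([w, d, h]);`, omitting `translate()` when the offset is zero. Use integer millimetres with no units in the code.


cube([4213, 194, 285]);


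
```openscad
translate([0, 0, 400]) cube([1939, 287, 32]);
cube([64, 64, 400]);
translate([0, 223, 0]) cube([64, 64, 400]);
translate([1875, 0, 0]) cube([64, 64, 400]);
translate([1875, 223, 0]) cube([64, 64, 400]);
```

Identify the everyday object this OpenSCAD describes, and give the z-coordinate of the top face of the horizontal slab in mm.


A bench. The seat-top height is 432 mm.

A long slab on four corner posts — a bench. The slab sits at z = 400 with thickness 32, so the top is 400 + 32 = 432 mm.


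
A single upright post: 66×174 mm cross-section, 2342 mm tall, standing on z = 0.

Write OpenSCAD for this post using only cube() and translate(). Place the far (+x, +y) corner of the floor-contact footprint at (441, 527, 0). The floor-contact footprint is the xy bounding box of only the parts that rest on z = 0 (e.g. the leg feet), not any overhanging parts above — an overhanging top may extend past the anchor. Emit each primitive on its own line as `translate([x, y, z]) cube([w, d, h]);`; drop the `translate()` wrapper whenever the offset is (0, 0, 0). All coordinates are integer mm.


translate([375, 353, 0]) cube([66, 174, 2342]);


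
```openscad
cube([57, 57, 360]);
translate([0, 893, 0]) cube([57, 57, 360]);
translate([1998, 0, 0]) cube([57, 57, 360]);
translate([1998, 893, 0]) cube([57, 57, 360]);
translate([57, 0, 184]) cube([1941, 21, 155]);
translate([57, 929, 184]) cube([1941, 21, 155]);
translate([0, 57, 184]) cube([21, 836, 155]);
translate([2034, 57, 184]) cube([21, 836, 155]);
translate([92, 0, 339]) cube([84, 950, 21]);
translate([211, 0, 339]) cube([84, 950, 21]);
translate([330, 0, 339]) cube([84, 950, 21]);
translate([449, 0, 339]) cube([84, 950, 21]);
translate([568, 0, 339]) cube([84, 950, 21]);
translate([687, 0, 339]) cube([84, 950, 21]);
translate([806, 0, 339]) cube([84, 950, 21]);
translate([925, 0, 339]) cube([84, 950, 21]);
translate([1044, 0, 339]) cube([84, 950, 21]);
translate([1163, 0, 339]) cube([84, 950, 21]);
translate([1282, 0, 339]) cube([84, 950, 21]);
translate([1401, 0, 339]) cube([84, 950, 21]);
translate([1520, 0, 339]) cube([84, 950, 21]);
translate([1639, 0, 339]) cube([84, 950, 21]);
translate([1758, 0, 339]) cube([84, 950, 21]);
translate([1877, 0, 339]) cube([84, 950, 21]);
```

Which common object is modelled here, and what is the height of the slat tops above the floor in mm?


A bed frame. The slat-top height is 360 mm.

Four posts, four rails, and a row of slats — a bed frame. Slats sit on the rails at z = 184 + 155 = 339; with slat thickness 21, the top is 360 mm.


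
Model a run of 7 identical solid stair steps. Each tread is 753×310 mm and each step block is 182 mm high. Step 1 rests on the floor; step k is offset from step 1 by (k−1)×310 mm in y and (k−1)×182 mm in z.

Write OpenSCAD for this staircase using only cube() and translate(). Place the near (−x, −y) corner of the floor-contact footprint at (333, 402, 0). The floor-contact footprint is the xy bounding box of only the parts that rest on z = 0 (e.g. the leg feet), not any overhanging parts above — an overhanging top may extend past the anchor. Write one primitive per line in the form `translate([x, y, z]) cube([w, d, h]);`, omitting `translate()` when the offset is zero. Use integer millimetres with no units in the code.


translate([333, 402, 0]) cube([753, 310, 182]);
translate([333, 712, 182]) cube([753, 310, 182]);
translate([333, 1022, 364]) cube([753, 310, 182]);
translate([333, 1332, 546]) cube([753, 310, 182]);
translate([333, 1642, 728]) cube([753, 310, 182]);
translate([333, 1952, 910]) cube([753, 310, 182]);
translate([333, 2262, 1092]) cube([753, 310, 182]);


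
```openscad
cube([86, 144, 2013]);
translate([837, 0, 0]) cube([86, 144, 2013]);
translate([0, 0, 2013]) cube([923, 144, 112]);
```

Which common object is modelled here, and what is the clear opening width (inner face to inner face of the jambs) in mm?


A door frame. The clear opening width is 751 mm.

Two 2013 mm tall posts with a header on top — a door frame. The left jamb is 86 mm wide at x = 0; the right jamb starts at x = 837. The clear opening is 837 − 86 = 751 mm.


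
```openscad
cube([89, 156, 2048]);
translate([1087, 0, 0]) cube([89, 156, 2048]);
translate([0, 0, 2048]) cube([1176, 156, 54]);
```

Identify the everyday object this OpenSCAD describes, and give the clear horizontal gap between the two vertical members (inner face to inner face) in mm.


A door frame. The clear opening width is 998 mm.

Two 2048 mm tall posts with a header on top — a door frame. The left jamb is 89 mm wide at x = 0; the right jamb starts at x = 1087. The clear opening is 1087 − 89 = 998 mm.


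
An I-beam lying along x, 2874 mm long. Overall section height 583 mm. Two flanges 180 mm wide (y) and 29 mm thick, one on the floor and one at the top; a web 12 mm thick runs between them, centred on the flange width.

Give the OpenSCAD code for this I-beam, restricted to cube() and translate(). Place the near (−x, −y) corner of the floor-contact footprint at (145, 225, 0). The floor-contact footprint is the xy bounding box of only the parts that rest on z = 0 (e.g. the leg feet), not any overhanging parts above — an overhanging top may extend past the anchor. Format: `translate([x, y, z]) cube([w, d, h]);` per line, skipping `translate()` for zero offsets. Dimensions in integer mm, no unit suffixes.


translate([145, 225, 0]) cube([2874, 180, 29]);
translate([145, 309, 29]) cube([2874, 12, 525]);
translate([145, 225, 554]) cube([2874, 180, 29]);


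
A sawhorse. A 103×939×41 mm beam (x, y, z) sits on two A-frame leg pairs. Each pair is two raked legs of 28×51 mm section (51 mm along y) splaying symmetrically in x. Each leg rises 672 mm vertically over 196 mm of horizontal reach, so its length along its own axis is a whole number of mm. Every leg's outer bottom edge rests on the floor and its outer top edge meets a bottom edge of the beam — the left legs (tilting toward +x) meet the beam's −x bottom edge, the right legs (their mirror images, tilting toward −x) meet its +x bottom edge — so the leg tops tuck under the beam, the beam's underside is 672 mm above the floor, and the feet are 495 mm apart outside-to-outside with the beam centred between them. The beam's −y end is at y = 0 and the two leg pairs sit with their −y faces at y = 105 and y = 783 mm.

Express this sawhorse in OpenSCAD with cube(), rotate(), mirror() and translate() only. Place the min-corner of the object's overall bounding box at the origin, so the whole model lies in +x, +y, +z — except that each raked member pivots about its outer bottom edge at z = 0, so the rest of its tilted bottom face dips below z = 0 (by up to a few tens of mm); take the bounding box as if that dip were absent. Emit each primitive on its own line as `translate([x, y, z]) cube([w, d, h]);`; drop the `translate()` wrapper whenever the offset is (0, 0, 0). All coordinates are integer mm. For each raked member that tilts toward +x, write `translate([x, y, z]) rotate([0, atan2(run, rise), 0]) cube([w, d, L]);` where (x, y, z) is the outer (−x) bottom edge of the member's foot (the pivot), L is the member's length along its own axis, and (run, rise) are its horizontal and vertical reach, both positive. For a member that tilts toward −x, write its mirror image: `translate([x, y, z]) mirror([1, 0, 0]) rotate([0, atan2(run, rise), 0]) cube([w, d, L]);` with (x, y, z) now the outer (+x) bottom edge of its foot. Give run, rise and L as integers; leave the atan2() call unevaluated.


// leg length = √(196² + 672²) = 700
// right-leg outer foot x = 2·196 + 103 = 495
// beam min-corner = (196, 0, 672)
translate([196, 0, 672]) cube([103, 939, 41]);
translate([0, 105, 0]) rotate([0, atan2(196, 672), 0]) cube([28, 51, 700]);
translate([495, 105, 0]) mirror([1, 0, 0]) rotate([0, atan2(196, 672), 0]) cube([28, 51, 700]);
translate([0, 783, 0]) rotate([0, atan2(196, 672), 0]) cube([28, 51, 700]);
translate([495, 783, 0]) mirror([1, 0, 0]) rotate([0, atan2(196, 672), 0]) cube([28, 51, 700]);


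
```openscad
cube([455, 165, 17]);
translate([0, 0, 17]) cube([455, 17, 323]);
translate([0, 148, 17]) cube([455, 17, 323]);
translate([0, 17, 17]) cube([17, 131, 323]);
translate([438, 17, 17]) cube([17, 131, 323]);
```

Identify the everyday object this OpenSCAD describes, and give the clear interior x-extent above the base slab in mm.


An open box. The internal width is 421 mm.

A 455×165 base slab with four walls standing on it — an open box. The base is 455 mm wide and the walls are 17 mm thick, so the internal width is 455 − 2 × 17 = 421 mm.


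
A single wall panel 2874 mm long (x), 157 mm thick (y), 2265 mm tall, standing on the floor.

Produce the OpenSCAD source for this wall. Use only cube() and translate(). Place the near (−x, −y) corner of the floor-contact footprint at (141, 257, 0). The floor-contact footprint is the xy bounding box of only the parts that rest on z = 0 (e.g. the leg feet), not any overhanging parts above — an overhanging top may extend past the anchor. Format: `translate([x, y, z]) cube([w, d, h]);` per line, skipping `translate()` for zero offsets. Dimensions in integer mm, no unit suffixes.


translate([141, 257, 0]) cube([2874, 157, 2265]);


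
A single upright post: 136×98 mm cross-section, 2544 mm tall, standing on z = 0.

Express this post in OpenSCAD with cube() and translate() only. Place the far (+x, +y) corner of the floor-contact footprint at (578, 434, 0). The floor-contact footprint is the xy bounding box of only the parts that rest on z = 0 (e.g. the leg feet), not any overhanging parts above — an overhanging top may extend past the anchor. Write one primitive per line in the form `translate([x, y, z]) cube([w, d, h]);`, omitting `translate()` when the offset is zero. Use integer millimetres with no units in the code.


translate([442, 336, 0]) cube([136, 98, 2544]);


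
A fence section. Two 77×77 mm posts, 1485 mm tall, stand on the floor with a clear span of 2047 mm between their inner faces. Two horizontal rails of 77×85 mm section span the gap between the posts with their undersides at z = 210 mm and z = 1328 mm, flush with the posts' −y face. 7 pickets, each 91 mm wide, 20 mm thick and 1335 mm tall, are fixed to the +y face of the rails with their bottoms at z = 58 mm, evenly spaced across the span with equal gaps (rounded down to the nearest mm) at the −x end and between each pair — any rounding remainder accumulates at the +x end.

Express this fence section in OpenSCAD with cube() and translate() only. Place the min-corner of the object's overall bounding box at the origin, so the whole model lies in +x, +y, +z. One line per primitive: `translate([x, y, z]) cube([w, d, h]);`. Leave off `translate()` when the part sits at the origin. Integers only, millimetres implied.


cube([77, 77, 1485]);
translate([2124, 0, 0]) cube([77, 77, 1485]);
translate([77, 0, 210]) cube([2047, 77, 85]);
translate([77, 0, 1328]) cube([2047, 77, 85]);
translate([253, 77, 58]) cube([91, 20, 1335]);
translate([520, 77, 58]) cube([91, 20, 1335]);
translate([787, 77, 58]) cube([91, 20, 1335]);
translate([1054, 77, 58]) cube([91, 20, 1335]);
translate([1321, 77, 58]) cube([91, 20, 1335]);
translate([1588, 77, 58]) cube([91, 20, 1335]);
translate([1855, 77, 58]) cube([91, 20, 1335]);


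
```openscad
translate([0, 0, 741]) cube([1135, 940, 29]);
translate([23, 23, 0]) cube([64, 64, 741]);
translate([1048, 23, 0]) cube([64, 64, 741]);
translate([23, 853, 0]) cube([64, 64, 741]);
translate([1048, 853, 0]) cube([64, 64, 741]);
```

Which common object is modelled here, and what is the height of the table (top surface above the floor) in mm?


A table. The table height is 770 mm.

A 1135×940×29 slab sits at z = 741 on four 64 mm square posts — a table. The top surface is at 741 + 29 = 770 mm.


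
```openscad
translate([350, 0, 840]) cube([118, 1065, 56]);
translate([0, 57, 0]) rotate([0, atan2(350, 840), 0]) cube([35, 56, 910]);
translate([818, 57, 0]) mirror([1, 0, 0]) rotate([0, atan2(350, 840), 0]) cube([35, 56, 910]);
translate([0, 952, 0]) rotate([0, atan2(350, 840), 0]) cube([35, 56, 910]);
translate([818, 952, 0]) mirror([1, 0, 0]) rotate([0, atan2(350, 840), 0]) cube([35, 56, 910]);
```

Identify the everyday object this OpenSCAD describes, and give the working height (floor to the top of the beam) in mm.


A sawhorse. The overall height is 896 mm.

A beam across two mirrored pairs of raked legs — a sawhorse. The beam's underside is at z = 840 (matching the legs' vertical rise in atan2(350, 840)) and the beam is 56 mm tall, so its top is at 840 + 56 = 896 mm. The raked legs top out at the beam's underside, so that is the highest point.


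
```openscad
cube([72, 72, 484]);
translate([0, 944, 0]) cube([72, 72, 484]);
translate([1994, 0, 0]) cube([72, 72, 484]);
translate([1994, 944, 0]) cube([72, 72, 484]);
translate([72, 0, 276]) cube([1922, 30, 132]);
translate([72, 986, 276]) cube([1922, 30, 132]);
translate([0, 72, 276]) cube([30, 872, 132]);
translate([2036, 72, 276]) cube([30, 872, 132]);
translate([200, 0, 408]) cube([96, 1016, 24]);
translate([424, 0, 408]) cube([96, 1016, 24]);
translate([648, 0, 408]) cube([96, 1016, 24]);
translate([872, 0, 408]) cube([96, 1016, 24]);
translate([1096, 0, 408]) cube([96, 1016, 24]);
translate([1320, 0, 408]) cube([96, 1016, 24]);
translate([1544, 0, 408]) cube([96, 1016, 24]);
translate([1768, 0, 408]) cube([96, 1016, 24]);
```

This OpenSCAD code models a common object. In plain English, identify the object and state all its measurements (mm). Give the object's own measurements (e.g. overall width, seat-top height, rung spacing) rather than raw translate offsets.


A bed frame 2066 mm long (x) by 1016 mm wide (y). Four 72×72 mm corner posts, 484 mm tall, at the corners of the footprint. Four rails of 30 mm thickness and 132 mm height run between adjacent posts with their undersides at z = 276 mm, their outer faces flush with the outside of the frame (the two x-running rails run between the posts' inner faces; the two y-running rails run between the posts' inner faces). 8 slats, each 96 mm wide (x) and 24 mm thick, lie across the top of the two x-running rails, running the full 1016 mm width of the frame in y; along x they sit between the end posts with a 128 mm gap after the −x posts and between neighbouring slats, leaving 130 mm before the +x posts.


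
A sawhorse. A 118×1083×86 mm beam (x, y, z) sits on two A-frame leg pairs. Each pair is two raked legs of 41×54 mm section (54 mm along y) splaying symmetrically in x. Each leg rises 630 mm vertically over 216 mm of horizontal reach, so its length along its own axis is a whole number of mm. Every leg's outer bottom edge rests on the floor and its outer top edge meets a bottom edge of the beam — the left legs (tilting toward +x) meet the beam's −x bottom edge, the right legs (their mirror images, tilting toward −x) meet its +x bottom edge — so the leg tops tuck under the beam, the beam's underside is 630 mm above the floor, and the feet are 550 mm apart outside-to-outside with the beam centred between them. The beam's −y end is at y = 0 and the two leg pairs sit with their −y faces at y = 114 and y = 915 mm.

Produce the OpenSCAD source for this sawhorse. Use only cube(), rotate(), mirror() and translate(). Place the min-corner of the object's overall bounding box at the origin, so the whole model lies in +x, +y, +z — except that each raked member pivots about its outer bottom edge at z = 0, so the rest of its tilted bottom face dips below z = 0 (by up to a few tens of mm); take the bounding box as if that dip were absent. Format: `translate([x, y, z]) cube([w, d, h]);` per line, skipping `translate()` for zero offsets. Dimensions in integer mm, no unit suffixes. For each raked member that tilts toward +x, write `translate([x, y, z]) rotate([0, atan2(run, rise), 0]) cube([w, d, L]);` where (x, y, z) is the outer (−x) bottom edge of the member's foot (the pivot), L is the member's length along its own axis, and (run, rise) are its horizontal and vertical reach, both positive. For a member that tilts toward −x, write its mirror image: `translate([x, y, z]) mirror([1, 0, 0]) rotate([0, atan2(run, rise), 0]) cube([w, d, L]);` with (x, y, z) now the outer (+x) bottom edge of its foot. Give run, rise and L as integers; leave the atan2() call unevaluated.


// leg length = √(216² + 630²) = 666
// right-leg outer foot x = 2·216 + 118 = 550
// beam min-corner = (216, 0, 630)
translate([216, 0, 630]) cube([118, 1083, 86]);
translate([0, 114, 0]) rotate([0, atan2(216, 630), 0]) cube([41, 54, 666]);
translate([550, 114, 0]) mirror([1, 0, 0]) rotate([0, atan2(216, 630), 0]) cube([41, 54, 666]);
translate([0, 915, 0]) rotate([0, atan2(216, 630), 0]) cube([41, 54, 666]);
translate([550, 915, 0]) mirror([1, 0, 0]) rotate([0, atan2(216, 630), 0]) cube([41, 54, 666]);


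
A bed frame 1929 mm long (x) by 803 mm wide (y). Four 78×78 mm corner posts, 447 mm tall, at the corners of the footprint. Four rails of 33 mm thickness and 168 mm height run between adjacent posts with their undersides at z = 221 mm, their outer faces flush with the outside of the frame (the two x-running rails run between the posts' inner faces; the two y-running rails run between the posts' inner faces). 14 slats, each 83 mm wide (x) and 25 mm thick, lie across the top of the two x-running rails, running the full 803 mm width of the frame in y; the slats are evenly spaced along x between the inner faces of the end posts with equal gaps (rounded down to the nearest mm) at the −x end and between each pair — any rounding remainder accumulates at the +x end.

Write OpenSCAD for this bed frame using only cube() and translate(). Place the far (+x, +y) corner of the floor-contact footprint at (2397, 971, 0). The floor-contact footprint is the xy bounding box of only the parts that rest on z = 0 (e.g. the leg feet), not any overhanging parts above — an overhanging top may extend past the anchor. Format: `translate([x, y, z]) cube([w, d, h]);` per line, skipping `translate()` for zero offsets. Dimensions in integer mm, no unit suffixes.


// slat z = rail_z + rail_h = 221 + 168 = 389
// slat gap = ⌊(1773 − 14·83) / 15⌋ = 40
translate([468, 168, 0]) cube([78, 78, 447]);
translate([468, 893, 0]) cube([78, 78, 447]);
translate([2319, 168, 0]) cube([78, 78, 447]);
translate([2319, 893, 0]) cube([78, 78, 447]);
translate([546, 168, 221]) cube([1773, 33, 168]);
translate([546, 938, 221]) cube([1773, 33, 168]);
translate([468, 246, 221]) cube([33, 647, 168]);
translate([2364, 246, 221]) cube([33, 647, 168]);
translate([586, 168, 389]) cube([83, 803, 25]);
translate([709, 168, 389]) cube([83, 803, 25]);
translate([832, 168, 389]) cube([83, 803, 25]);
translate([955, 168, 389]) cube([83, 803, 25]);
translate([1078, 168, 389]) cube([83, 803, 25]);
translate([1201, 168, 389]) cube([83, 803, 25]);
translate([1324, 168, 389]) cube([83, 803, 25]);
translate([1447, 168, 389]) cube([83, 803, 25]);
translate([1570, 168, 389]) cube([83, 803, 25]);
translate([1693, 168, 389]) cube([83, 803, 25]);
translate([1816, 168, 389]) cube([83, 803, 25]);
translate([1939, 168, 389]) cube([83, 803, 25]);
translate([2062, 168, 389]) cube([83, 803, 25]);
translate([2185, 168, 389]) cube([83, 803, 25]);


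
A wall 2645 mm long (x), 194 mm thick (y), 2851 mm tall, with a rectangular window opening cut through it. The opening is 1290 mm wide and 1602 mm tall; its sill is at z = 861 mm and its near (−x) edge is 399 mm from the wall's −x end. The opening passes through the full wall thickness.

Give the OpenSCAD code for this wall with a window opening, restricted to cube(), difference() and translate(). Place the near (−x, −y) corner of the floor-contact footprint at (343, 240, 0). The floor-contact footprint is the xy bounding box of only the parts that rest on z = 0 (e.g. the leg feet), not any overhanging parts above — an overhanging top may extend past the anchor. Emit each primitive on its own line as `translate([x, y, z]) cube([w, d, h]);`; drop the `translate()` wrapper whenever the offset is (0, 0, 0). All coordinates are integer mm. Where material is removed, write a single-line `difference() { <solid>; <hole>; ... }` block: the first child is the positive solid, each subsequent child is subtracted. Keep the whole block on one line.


difference() { translate([343, 240, 0]) cube([2645, 194, 2851]); translate([742, 240, 861]) cube([1290, 194, 1602]); }


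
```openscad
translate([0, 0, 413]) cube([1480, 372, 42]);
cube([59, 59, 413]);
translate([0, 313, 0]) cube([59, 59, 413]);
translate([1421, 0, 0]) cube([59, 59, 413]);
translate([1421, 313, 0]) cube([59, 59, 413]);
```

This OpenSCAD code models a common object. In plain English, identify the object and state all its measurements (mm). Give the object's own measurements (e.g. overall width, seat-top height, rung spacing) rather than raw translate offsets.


A bench: a 1480×372 mm seat slab, 42 mm thick, top at z = 455 mm, on four 59×59 mm square legs flush with the seat corners and standing on z = 0.


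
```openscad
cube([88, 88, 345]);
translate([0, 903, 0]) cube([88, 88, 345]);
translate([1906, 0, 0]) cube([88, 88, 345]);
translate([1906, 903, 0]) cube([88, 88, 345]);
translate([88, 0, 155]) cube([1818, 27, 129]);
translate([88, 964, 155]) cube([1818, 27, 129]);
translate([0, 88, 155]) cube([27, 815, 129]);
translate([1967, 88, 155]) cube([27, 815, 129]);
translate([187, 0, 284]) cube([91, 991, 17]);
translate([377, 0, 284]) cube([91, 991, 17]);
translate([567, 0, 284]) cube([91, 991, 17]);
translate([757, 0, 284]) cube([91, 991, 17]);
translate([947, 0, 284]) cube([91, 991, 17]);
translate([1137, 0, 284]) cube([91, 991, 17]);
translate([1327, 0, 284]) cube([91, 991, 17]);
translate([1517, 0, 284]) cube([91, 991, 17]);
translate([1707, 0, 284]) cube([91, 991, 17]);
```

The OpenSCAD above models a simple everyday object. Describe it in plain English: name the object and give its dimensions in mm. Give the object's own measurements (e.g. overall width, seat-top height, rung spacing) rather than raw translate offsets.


A bed frame 1994 mm long (x) by 991 mm wide (y). Four 88×88 mm corner posts, 345 mm tall, at the corners of the footprint. Four rails of 27 mm thickness and 129 mm height run between adjacent posts with their undersides at z = 155 mm, their outer faces flush with the outside of the frame (the two x-running rails run between the posts' inner faces; the two y-running rails run between the posts' inner faces). 9 slats, each 91 mm wide (x) and 17 mm thick, lie across the top of the two x-running rails, running the full 991 mm width of the frame in y; along x they sit between the end posts with a 99 mm gap after the −x posts and between neighbouring slats, leaving 108 mm before the +x posts.


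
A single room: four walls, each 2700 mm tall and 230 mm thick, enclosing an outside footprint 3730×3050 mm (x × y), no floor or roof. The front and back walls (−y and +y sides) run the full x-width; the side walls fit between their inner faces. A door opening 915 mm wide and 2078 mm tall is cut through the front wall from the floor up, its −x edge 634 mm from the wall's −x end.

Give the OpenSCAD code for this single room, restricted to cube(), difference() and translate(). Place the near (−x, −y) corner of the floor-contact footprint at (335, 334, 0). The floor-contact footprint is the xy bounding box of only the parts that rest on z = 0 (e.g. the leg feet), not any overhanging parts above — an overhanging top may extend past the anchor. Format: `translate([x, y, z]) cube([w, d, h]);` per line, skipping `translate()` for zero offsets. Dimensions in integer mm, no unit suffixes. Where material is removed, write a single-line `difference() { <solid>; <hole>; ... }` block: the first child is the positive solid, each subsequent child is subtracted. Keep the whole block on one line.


difference() { translate([335, 334, 0]) cube([3730, 230, 2700]); translate([969, 334, 0]) cube([915, 230, 2078]); }
translate([335, 3154, 0]) cube([3730, 230, 2700]);
translate([335, 564, 0]) cube([230, 2590, 2700]);
translate([3835, 564, 0]) cube([230, 2590, 2700]);


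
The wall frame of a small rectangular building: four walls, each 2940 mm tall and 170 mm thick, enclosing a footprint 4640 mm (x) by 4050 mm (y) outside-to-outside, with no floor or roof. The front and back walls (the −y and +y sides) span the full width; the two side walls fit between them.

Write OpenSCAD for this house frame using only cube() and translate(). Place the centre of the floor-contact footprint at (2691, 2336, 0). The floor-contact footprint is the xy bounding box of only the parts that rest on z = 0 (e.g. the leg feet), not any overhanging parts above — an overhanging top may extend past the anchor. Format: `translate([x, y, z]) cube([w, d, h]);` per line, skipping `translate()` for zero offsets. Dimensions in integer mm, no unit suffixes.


translate([371, 311, 0]) cube([4640, 170, 2940]);
translate([371, 4191, 0]) cube([4640, 170, 2940]);
translate([371, 481, 0]) cube([170, 3710, 2940]);
translate([4841, 481, 0]) cube([170, 3710, 2940]);


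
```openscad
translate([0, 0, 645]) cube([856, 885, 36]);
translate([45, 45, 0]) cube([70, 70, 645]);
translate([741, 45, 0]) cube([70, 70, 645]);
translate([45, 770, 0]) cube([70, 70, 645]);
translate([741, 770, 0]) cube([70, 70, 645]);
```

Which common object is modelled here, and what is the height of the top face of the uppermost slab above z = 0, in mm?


A table. The table height is 681 mm.

A 856×885×36 slab sits at z = 645 on four 70 mm square posts — a table. The top surface is at 645 + 36 = 681 mm.


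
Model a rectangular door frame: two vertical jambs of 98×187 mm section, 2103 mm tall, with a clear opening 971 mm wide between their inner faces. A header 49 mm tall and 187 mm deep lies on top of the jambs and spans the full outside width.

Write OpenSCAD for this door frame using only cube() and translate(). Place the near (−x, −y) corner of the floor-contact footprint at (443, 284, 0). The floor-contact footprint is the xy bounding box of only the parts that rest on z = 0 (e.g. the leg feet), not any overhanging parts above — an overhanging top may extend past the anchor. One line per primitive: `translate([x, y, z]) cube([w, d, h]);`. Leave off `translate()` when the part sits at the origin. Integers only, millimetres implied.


translate([443, 284, 0]) cube([98, 187, 2103]);
translate([1512, 284, 0]) cube([98, 187, 2103]);
translate([443, 284, 2103]) cube([1167, 187, 49]);


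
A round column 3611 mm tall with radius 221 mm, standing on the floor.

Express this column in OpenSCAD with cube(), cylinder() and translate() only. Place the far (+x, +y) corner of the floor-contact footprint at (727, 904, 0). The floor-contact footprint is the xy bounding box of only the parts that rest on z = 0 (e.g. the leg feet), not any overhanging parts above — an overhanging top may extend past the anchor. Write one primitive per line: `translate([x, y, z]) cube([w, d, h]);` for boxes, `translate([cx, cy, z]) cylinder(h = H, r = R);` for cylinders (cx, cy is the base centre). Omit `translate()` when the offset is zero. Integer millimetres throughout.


translate([506, 683, 0]) cylinder(h = 3611, r = 221);


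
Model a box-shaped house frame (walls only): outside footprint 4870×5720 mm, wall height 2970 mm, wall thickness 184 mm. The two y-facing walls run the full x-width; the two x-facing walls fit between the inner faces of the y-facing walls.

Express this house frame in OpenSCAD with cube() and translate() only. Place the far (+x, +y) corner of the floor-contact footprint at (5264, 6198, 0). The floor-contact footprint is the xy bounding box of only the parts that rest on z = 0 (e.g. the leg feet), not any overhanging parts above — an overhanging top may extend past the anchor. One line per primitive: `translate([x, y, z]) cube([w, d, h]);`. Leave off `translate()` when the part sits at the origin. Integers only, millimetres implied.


translate([394, 478, 0]) cube([4870, 184, 2970]);
translate([394, 6014, 0]) cube([4870, 184, 2970]);
translate([394, 662, 0]) cube([184, 5352, 2970]);
translate([5080, 662, 0]) cube([184, 5352, 2970]);


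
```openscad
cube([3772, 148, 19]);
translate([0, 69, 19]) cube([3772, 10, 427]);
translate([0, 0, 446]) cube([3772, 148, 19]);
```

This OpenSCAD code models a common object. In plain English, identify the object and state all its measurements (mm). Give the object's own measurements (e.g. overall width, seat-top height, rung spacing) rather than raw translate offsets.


An I-beam lying along x, 3772 mm long. Overall section height 465 mm. Two flanges 148 mm wide (y) and 19 mm thick, one on the floor and one at the top; a web 10 mm thick runs between them, centred on the flange width.


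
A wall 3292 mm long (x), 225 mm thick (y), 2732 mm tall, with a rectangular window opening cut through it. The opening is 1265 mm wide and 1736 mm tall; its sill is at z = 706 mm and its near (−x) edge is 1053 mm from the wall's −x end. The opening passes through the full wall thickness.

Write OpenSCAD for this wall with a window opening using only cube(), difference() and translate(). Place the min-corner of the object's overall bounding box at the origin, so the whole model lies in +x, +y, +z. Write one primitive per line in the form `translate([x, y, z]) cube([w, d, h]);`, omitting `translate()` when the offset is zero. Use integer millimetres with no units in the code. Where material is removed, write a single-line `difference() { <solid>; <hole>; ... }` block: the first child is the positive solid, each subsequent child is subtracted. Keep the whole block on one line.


difference() { cube([3292, 225, 2732]); translate([1053, 0, 706]) cube([1265, 225, 1736]); }


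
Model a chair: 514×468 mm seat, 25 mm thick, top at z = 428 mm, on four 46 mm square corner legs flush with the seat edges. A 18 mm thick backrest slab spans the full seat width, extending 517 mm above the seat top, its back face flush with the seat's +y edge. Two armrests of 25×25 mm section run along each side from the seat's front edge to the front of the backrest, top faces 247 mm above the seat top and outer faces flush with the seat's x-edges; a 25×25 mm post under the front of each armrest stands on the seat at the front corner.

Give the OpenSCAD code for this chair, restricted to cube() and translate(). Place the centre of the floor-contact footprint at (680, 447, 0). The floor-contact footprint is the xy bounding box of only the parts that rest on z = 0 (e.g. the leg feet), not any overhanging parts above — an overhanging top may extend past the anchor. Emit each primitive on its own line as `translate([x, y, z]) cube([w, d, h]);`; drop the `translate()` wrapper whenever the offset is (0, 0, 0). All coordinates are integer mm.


translate([423, 213, 403]) cube([514, 468, 25]);
translate([423, 213, 0]) cube([46, 46, 403]);
translate([891, 213, 0]) cube([46, 46, 403]);
translate([423, 635, 0]) cube([46, 46, 403]);
translate([891, 635, 0]) cube([46, 46, 403]);
translate([423, 663, 428]) cube([514, 18, 517]);
translate([423, 213, 650]) cube([25, 450, 25]);
translate([912, 213, 650]) cube([25, 450, 25]);
translate([423, 213, 428]) cube([25, 25, 222]);
translate([912, 213, 428]) cube([25, 25, 222]);


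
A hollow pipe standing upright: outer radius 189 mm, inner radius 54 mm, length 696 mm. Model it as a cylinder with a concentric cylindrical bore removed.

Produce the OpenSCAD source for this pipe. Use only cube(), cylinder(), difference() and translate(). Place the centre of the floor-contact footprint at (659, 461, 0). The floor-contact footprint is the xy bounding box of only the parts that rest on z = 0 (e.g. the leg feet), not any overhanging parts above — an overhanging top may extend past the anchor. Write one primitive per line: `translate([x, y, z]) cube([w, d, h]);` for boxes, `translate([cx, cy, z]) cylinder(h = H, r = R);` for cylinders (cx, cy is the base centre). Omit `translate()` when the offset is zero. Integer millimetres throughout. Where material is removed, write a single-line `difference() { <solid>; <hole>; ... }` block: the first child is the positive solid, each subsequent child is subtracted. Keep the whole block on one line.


difference() { translate([659, 461, 0]) cylinder(h = 696, r = 189); translate([659, 461, 0]) cylinder(h = 696, r = 54); }


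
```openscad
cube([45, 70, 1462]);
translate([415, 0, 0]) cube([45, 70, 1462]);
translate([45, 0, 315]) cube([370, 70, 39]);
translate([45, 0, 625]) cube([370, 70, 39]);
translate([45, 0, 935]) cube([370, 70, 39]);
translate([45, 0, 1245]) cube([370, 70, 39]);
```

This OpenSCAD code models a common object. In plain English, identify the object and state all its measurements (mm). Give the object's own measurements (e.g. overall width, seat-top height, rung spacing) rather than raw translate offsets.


A straight ladder. Two 45×70 mm vertical rails, 1462 mm tall, stand 460 mm apart (outside-to-outside) with their front faces coplanar on the −y side. 4 rungs, each 70 mm deep and 39 mm tall, span between the inner faces of the rails, front faces flush with the rails. The lowest rung's underside is at z = 315 mm and rungs are spaced 310 mm apart (underside to underside).


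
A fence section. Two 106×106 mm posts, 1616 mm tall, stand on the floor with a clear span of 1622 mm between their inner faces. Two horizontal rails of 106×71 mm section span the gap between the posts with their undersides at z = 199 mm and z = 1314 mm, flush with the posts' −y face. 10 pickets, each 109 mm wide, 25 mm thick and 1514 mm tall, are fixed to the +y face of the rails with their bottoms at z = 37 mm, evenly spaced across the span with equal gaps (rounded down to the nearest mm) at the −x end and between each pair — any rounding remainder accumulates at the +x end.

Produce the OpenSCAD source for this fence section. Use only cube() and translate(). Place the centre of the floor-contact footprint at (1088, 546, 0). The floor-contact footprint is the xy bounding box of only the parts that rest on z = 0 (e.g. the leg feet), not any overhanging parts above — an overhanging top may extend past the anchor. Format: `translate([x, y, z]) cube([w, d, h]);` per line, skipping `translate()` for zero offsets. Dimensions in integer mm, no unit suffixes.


translate([171, 493, 0]) cube([106, 106, 1616]);
translate([1899, 493, 0]) cube([106, 106, 1616]);
translate([277, 493, 199]) cube([1622, 106, 71]);
translate([277, 493, 1314]) cube([1622, 106, 71]);
translate([325, 599, 37]) cube([109, 25, 1514]);
translate([482, 599, 37]) cube([109, 25, 1514]);
translate([639, 599, 37]) cube([109, 25, 1514]);
translate([796, 599, 37]) cube([109, 25, 1514]);
translate([953, 599, 37]) cube([109, 25, 1514]);
translate([1110, 599, 37]) cube([109, 25, 1514]);
translate([1267, 599, 37]) cube([109, 25, 1514]);
translate([1424, 599, 37]) cube([109, 25, 1514]);
translate([1581, 599, 37]) cube([109, 25, 1514]);
translate([1738, 599, 37]) cube([109, 25, 1514]);


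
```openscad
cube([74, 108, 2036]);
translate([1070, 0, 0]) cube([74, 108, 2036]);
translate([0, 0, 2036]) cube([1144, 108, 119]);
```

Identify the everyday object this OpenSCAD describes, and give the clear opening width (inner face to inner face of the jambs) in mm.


A door frame. The clear opening width is 996 mm.

Two 2036 mm tall posts with a header on top — a door frame. The left jamb is 74 mm wide at x = 0; the right jamb starts at x = 1070. The clear opening is 1070 − 74 = 996 mm.


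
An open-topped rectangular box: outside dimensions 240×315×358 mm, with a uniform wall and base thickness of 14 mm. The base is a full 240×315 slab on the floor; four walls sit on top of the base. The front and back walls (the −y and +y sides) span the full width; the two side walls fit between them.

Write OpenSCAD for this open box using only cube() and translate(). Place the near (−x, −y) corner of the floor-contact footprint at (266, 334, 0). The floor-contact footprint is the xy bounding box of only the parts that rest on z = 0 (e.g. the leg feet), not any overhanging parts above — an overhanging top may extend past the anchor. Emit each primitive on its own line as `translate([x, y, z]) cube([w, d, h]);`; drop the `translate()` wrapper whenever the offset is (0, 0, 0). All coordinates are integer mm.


translate([266, 334, 0]) cube([240, 315, 14]);
translate([266, 334, 14]) cube([240, 14, 344]);
translate([266, 635, 14]) cube([240, 14, 344]);
translate([266, 348, 14]) cube([14, 287, 344]);
translate([492, 348, 14]) cube([14, 287, 344]);


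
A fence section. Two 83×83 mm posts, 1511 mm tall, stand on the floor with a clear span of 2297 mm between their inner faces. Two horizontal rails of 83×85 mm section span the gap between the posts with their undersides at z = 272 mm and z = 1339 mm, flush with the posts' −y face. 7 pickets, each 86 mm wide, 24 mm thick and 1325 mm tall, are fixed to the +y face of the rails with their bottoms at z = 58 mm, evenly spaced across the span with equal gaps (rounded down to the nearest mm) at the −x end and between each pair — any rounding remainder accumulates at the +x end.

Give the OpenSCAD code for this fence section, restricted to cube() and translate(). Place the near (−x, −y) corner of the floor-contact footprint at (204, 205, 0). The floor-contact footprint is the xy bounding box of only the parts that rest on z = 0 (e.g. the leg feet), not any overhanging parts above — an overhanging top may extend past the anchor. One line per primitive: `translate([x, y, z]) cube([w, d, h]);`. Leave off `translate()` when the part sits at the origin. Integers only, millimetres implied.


translate([204, 205, 0]) cube([83, 83, 1511]);
translate([2584, 205, 0]) cube([83, 83, 1511]);
translate([287, 205, 272]) cube([2297, 83, 85]);
translate([287, 205, 1339]) cube([2297, 83, 85]);
translate([498, 288, 58]) cube([86, 24, 1325]);
translate([795, 288, 58]) cube([86, 24, 1325]);
translate([1092, 288, 58]) cube([86, 24, 1325]);
translate([1389, 288, 58]) cube([86, 24, 1325]);
translate([1686, 288, 58]) cube([86, 24, 1325]);
translate([1983, 288, 58]) cube([86, 24, 1325]);
translate([2280, 288, 58]) cube([86, 24, 1325]);
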